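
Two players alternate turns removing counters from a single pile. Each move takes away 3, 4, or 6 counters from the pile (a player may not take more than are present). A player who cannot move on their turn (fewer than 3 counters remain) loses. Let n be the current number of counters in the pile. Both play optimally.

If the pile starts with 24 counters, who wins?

Use the standard recursion: the mover loses at a terminal position; elsewhere, the mover wins exactly when some move hands the opponent an L position.
n=0: no move → L
n=1: no move → L
n=2: no move → L
n=3: W (go to 0, an L position)
n=4: W (go to 1, an L position)
n=5: W (go to 2, an L position)
n=6: W (go to 2, an L position)
n=7: W (go to 1, an L position)
n=8: W (go to 2, an L position)
n=9: L (options 6(W), 5(W), 3(W) are all W)
n=10: L (options 7(W), 6(W), 4(W) are all W)
n=11: L (options 8(W), 7(W), 5(W) are all W)
n=12: W (go to 9, an L position)
n=13: W (go to 10, an L position)
n=14: W (go to 11, an L position)
n=15: W (go to 11, an L position)
n=16: W (go to 10, an L position)
n=17: W (go to 11, an L position)
n=18: L (options 15(W), 14(W), 12(W) are all W)
n=19: L (options 16(W), 15(W), 13(W) are all W)
n=20: L (options 17(W), 16(W), 14(W) are all W)
n=21: W (go to 18, an L position)
n=22: W (go to 19, an L position)
n=23: W (go to 20, an L position)
n=24: W (go to 20, an L position)
From 24 the player to move can remove 4, leaving 20, reaching an L position.

The first player wins.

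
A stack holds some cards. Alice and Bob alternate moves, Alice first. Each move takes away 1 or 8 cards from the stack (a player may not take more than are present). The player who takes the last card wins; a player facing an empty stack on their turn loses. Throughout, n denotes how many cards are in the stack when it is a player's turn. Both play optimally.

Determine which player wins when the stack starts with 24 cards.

Bob wins.

Compute win/loss labels from the base case upward. A position with no move is L. Any other position is W if it can reach an L in one move, else L.
n=0: no move → L
n=1: reaches L-position 0 → W
n=2: only reaches 1(W), which is W → L
n=3: reaches L-position 2 → W
n=4: only reaches 3(W), which is W → L
n=5: reaches L-position 4 → W
n=6: only reaches 5(W), which is W → L
n=7: reaches L-position 6 → W
n=8: reaches L-position 0 → W
n=9: only reaches 8(W), 1(W), all W → L
n=10: reaches L-position 9 → W
n=11: only reaches 10(W), 3(W), all W → L
n=12: reaches L-position 11 → W
n=13: only reaches 12(W), 5(W), all W → L
n=14: reaches L-position 13 → W
n=15: only reaches 14(W), 7(W), all W → L
n=16: reaches L-position 15 → W
n=17: reaches L-position 9 → W
n=18: only reaches 17(W), 10(W), all W → L
n=19: reaches L-position 18 → W
n=20: only reaches 19(W), 12(W), all W → L
n=21: reaches L-position 20 → W
n=22: only reaches 21(W), 14(W), all W → L
n=23: reaches L-position 22 → W
n=24: only reaches 23(W), 16(W), all W → L
Every move from 24 reaches a W position, so the mover loses.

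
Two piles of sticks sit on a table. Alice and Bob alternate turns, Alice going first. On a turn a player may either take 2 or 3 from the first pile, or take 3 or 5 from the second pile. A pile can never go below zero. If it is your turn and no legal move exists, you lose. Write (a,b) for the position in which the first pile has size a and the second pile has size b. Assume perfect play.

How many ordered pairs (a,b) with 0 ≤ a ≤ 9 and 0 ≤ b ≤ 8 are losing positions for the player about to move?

Label each position W (a win for the player to move) or L (a loss). A position with no legal move is L; any other position is W exactly when some move reaches an L, and L when every move reaches a W.
Every move lowers a or b (never raises either), so fill the grid row by row in increasing a, and left to right within a row: each cell's successors are then already labelled.
      b=0  b=1  b=2  b=3  b=4  b=5  b=6  b=7  b=8
a=0:    L    L    L    W    W    W    W    W    L
a=1:    L    L    L    W    W    W    W    W    L
a=2:    W    W    W    L    L    L    W    W    W
a=3:    W    W    W    L    L    L    W    W    W
a=4:    W    W    W    W    W    W    L    L    W
a=5:    L    L    L    W    W    W    W    W    L
a=6:    L    L    L    W    W    W    W    W    L
a=7:    W    W    W    L    L    L    W    W    W
a=8:    W    W    W    L    L    L    W    W    W
a=9:    W    W    W    W    W    W    L    L    W
Cells with no legal move (terminal, hence L): (0,0), (0,1), (0,2), (1,0), (1,1), (1,2).
The remaining L cells, each justified by listing all of its moves:
(0,8): L (options (0,5)(W), (0,3)(W) are all W)
(1,8): L (options (1,5)(W), (1,3)(W) are all W)
(2,3): L (options (0,3)(W), (2,0)(W) are all W)
(2,4): L (options (0,4)(W), (2,1)(W) are all W)
(2,5): L (options (0,5)(W), (2,2)(W), (2,0)(W) are all W)
(3,3): L (options (1,3)(W), (0,3)(W), (3,0)(W) are all W)
(3,4): L (options (1,4)(W), (0,4)(W), (3,1)(W) are all W)
(3,5): L (options (1,5)(W), (0,5)(W), (3,2)(W), (3,0)(W) are all W)
(4,6): L (options (2,6)(W), (1,6)(W), (4,3)(W), (4,1)(W) are all W)
(4,7): L (options (2,7)(W), (1,7)(W), (4,4)(W), (4,2)(W) are all W)
(5,0): L (options (3,0)(W), (2,0)(W) are all W)
(5,1): L (options (3,1)(W), (2,1)(W) are all W)
(5,2): L (options (3,2)(W), (2,2)(W) are all W)
(5,8): L (options (3,8)(W), (2,8)(W), (5,5)(W), (5,3)(W) are all W)
(6,0): L (options (4,0)(W), (3,0)(W) are all W)
(6,1): L (options (4,1)(W), (3,1)(W) are all W)
(6,2): L (options (4,2)(W), (3,2)(W) are all W)
(6,8): L (options (4,8)(W), (3,8)(W), (6,5)(W), (6,3)(W) are all W)
(7,3): L (options (5,3)(W), (4,3)(W), (7,0)(W) are all W)
(7,4): L (options (5,4)(W), (4,4)(W), (7,1)(W) are all W)
(7,5): L (options (5,5)(W), (4,5)(W), (7,2)(W), (7,0)(W) are all W)
(8,3): L (options (6,3)(W), (5,3)(W), (8,0)(W) are all W)
(8,4): L (options (6,4)(W), (5,4)(W), (8,1)(W) are all W)
(8,5): L (options (6,5)(W), (5,5)(W), (8,2)(W), (8,0)(W) are all W)
(9,6): L (options (7,6)(W), (6,6)(W), (9,3)(W), (9,1)(W) are all W)
(9,7): L (options (7,7)(W), (6,7)(W), (9,4)(W), (9,2)(W) are all W)
Every other cell has at least one move into one of the L cells above, so it is W.
L cells per row: a=0: 4, a=1: 4, a=2: 3, a=3: 3, a=4: 2, a=5: 4, a=6: 4, a=7: 3, a=8: 3, a=9: 2; total 32.

32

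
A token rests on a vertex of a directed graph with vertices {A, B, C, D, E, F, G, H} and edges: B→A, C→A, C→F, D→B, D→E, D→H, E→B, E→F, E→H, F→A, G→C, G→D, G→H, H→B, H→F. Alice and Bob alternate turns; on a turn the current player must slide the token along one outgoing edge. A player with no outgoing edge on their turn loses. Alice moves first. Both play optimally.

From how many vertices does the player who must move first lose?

2

Use the standard recursion: the mover loses at a terminal position; elsewhere, the mover wins exactly when some move hands the opponent an L position.
Every edge goes from a vertex to one that appears earlier in the order A, F, B, H, E, C, D, G, so processing vertices in that order labels each vertex after all of its successors.
A: no outgoing edge → L
F: can move to A, which is L ⇒ W
B: can move to A, which is L ⇒ W
H: moves to B(W), F(W); every one is W ⇒ L
E: can move to H, which is L ⇒ W
C: can move to A, which is L ⇒ W
D: can move to H, which is L ⇒ W
G: can move to H, which is L ⇒ W
The L vertices are A, H; that is 2 in all.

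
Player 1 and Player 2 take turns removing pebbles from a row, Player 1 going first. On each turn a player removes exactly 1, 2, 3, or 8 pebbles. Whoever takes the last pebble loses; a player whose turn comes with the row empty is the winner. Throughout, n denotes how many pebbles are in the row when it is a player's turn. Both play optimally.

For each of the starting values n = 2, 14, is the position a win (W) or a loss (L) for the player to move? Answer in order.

2: W, 14: L

Work bottom-up. With no move the player to move wins. Otherwise the position is W if at least one move leads to an L position for the opponent, and L if every move leads to a W.
n=0: no move; the opponent has just taken the last pebble and therefore loses → W
n=1: the only move is to 0(W), a W ⇒ L
n=2: can move to 1, which is L ⇒ W
n=3: can move to 1, which is L ⇒ W
n=4: can move to 1, which is L ⇒ W
n=5: moves to 4(W), 3(W), 2(W); every one is W ⇒ L
n=6: can move to 5, which is L ⇒ W
n=7: can move to 5, which is L ⇒ W
n=8: can move to 5, which is L ⇒ W
n=9: can move to 1, which is L ⇒ W
n=10: moves to 9(W), 8(W), 7(W), 2(W); every one is W ⇒ L
n=11: can move to 10, which is L ⇒ W
n=12: can move to 10, which is L ⇒ W
n=13: can move to 10, which is L ⇒ W
n=14: moves to 13(W), 12(W), 11(W), 6(W); every one is W ⇒ L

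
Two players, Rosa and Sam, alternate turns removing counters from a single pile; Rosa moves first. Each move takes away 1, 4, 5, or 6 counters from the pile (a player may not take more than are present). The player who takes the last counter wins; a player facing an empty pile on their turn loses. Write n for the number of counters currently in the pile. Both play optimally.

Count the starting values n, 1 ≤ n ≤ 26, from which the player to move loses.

5

Work bottom-up. With no move the player to move loses. Otherwise the position is W if at least one move leads to an L position for the opponent, and L if every move leads to a W.
n=0: no move → L
n=1: can move to 0, which is L ⇒ W
n=2: the only move is to 1(W), a W ⇒ L
n=3: can move to 2, which is L ⇒ W
n=4: can move to 0, which is L ⇒ W
n=5: can move to 0, which is L ⇒ W
n=6: can move to 2, which is L ⇒ W
n=7: can move to 2, which is L ⇒ W
n=8: can move to 2, which is L ⇒ W
n=9: moves to 8(W), 5(W), 4(W), 3(W); every one is W ⇒ L
n=10: can move to 9, which is L ⇒ W
n=11: moves to 10(W), 7(W), 6(W), 5(W); every one is W ⇒ L
n=12: can move to 11, which is L ⇒ W
n=13: can move to 9, which is L ⇒ W
n=14: can move to 9, which is L ⇒ W
n=15: can move to 11, which is L ⇒ W
n=16: can move to 11, which is L ⇒ W
n=17: can move to 11, which is L ⇒ W
n=18: moves to 17(W), 14(W), 13(W), 12(W); every one is W ⇒ L
n=19: can move to 18, which is L ⇒ W
n=20: moves to 19(W), 16(W), 15(W), 14(W); every one is W ⇒ L
n=21: can move to 20, which is L ⇒ W
n=22: can move to 18, which is L ⇒ W
n=23: can move to 18, which is L ⇒ W
n=24: can move to 20, which is L ⇒ W
n=25: can move to 20, which is L ⇒ W
n=26: can move to 20, which is L ⇒ W
L entries with 1 ≤ n ≤ 26 (n=0 is outside the asked range and is not counted): n = 2, 9, 11, 18, 20; that makes 5.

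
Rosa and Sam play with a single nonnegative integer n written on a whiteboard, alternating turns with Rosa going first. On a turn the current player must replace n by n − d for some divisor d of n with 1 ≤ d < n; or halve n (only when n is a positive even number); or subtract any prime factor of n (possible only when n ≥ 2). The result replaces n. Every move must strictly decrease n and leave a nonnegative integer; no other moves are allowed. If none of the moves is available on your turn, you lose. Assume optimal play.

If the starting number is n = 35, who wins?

Sam wins.

Positions with no move are L. A position that does have a move is losing for the player to move precisely when every available move leads to a winning position for the opponent. Fill in the labels:
n=0: no move → L
n=1: no move → L
n=2: W (go to 0, an L position)
n=3: W (go to 0, an L position)
n=4: L (options 2(W), 3(W) are all W)
n=5: W (go to 0, an L position)
n=6: W (go to 4, an L position)
n=7: W (go to 0, an L position)
n=8: W (go to 4, an L position)
n=9: L (options 6(W), 8(W) are all W)
n=10: W (go to 9, an L position)
n=11: W (go to 0, an L position)
n=12: W (go to 9, an L position)
n=13: W (go to 0, an L position)
n=14: L (options 7(W), 12(W), 13(W) are all W)
n=15: W (go to 14, an L position)
n=16: W (go to 14, an L position)
n=17: W (go to 0, an L position)
n=18: W (go to 9, an L position)
n=19: W (go to 0, an L position)
n=20: L (options 10(W), 15(W), 16(W), 18(W), 19(W) are all W)
n=21: W (go to 14, an L position)
n=22: W (go to 20, an L position)
n=23: W (go to 0, an L position)
n=24: W (go to 20, an L position)
n=25: W (go to 20, an L position)
n=26: L (options 13(W), 24(W), 25(W) are all W)
n=27: W (go to 26, an L position)
n=28: W (go to 14, an L position)
n=29: W (go to 0, an L position)
n=30: W (go to 20, an L position)
n=31: W (go to 0, an L position)
n=32: L (options 16(W), 24(W), 28(W), 30(W), 31(W) are all W)
n=33: W (go to 32, an L position)
n=34: W (go to 32, an L position)
n=35: L (options 28(W), 30(W), 34(W) are all W)
Every move from 35 reaches a W position, so the mover loses.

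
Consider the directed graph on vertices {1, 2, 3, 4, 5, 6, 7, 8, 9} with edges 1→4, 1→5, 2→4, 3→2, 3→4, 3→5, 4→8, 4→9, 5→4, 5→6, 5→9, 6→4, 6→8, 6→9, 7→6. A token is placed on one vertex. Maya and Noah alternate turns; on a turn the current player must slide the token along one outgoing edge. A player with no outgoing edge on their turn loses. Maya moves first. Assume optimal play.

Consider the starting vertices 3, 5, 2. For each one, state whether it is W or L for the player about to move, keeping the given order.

Positions with no move are L. A position that does have a move is losing for the player to move precisely when every available move leads to a winning position for the opponent. Fill in the labels:
Every edge goes from a vertex to one that appears earlier in the order 8, 9, 4, 6, 5, 2, 1, 7, 3, so processing vertices in that order labels each vertex after all of its successors.
8: no outgoing edge → L
9: no outgoing edge → L
4: reaches L-position 9 → W
6: reaches L-position 9 → W
5: reaches L-position 9 → W
2: only reaches 4(W), which is W → L
1: only reaches 5(W), 4(W), all W → L
7: only reaches 6(W), which is W → L
3: reaches L-position 2 → W

3: W, 5: W, 2: L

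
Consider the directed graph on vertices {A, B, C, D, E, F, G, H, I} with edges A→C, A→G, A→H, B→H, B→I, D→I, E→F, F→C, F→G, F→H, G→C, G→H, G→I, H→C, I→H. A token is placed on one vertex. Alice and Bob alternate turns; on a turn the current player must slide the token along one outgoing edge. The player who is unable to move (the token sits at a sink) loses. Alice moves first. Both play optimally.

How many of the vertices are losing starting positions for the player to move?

3

Classify positions by backward induction: terminal positions (no move available) are L. From any other position, the mover wins iff some move reaches an L.
Every edge goes from a vertex to one that appears earlier in the order C, H, I, G, B, F, E, D, A, so processing vertices in that order labels each vertex after all of its successors.
C: no outgoing edge → L
H: can move to C, which is L ⇒ W
I: the only move is to H(W), a W ⇒ L
G: can move to I, which is L ⇒ W
B: can move to I, which is L ⇒ W
F: can move to C, which is L ⇒ W
E: the only move is to F(W), a W ⇒ L
D: can move to I, which is L ⇒ W
A: can move to C, which is L ⇒ W
The L vertices are C, E, I; that is 3 in all.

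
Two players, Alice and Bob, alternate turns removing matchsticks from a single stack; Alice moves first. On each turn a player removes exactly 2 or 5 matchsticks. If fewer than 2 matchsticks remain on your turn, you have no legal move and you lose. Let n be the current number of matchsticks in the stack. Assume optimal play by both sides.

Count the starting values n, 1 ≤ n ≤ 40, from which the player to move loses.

Positions with no move are L. A position that does have a move is losing for the player to move precisely when every available move leads to a winning position for the opponent. Fill in the labels:
n=0: no move → L
n=1: no move → L
n=2: →0(L), so W
n=3: →1(L), so W
n=4: →2(W) only, which is W, so L
n=5: →0(L), so W
n=6: →4(L), so W
n=7: →5(W), 2(W) — all W, so L
n=8: →6(W), 3(W) — all W, so L
n=9: →7(L), so W
n=10: →8(L), so W
n=11: →9(W), 6(W) — all W, so L
n=12: →7(L), so W
n=13: →11(L), so W
n=14: →12(W), 9(W) — all W, so L
n=15: →13(W), 10(W) — all W, so L
n=16: →14(L), so W
n=17: →15(L), so W
n=18: →16(W), 13(W) — all W, so L
n=19: →14(L), so W
n=20: →18(L), so W
n=21: →19(W), 16(W) — all W, so L
n=22: →20(W), 17(W) — all W, so L
n=23: →21(L), so W
n=24: →22(L), so W
n=25: →23(W), 20(W) — all W, so L
n=26: →21(L), so W
n=27: →25(L), so W
n=28: →26(W), 23(W) — all W, so L
n=29: →27(W), 24(W) — all W, so L
n=30: →28(L), so W
n=31: →29(L), so W
n=32: →30(W), 27(W) — all W, so L
n=33: →28(L), so W
n=34: →32(L), so W
n=35: →33(W), 30(W) — all W, so L
n=36: →34(W), 31(W) — all W, so L
n=37: →35(L), so W
n=38: →36(L), so W
n=39: →37(W), 34(W) — all W, so L
n=40: →35(L), so W
L entries with 1 ≤ n ≤ 40 (n=0 is outside the asked range and is not counted): n = 1, 4, 7, 8, 11, 14, 15, 18, 21, 22, 25, 28, 29, 32, 35, 36, 39; that makes 17.

17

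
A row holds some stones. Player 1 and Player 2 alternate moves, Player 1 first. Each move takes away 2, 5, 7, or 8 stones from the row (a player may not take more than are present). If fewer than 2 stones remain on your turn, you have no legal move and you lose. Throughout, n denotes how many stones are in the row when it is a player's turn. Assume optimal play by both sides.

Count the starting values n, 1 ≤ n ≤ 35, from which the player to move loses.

Positions with no move are L. A position that does have a move is losing for the player to move precisely when every available move leads to a winning position for the opponent. Fill in the labels:
n=0: no move → L
n=1: no move → L
n=2: can move to 0, which is L ⇒ W
n=3: can move to 1, which is L ⇒ W
n=4: the only move is to 2(W), a W ⇒ L
n=5: can move to 0, which is L ⇒ W
n=6: can move to 4, which is L ⇒ W
n=7: can move to 0, which is L ⇒ W
n=8: can move to 1, which is L ⇒ W
n=9: can move to 4, which is L ⇒ W
n=10: moves to 8(W), 5(W), 3(W), 2(W); every one is W ⇒ L
n=11: can move to 4, which is L ⇒ W
n=12: can move to 10, which is L ⇒ W
n=13: moves to 11(W), 8(W), 6(W), 5(W); every one is W ⇒ L
n=14: moves to 12(W), 9(W), 7(W), 6(W); every one is W ⇒ L
n=15: can move to 13, which is L ⇒ W
n=16: can move to 14, which is L ⇒ W
n=17: can move to 10, which is L ⇒ W
n=18: can move to 13, which is L ⇒ W
n=19: can move to 14, which is L ⇒ W
n=20: can move to 13, which is L ⇒ W
n=21: can move to 14, which is L ⇒ W
n=22: can move to 14, which is L ⇒ W
n=23: moves to 21(W), 18(W), 16(W), 15(W); every one is W ⇒ L
n=24: moves to 22(W), 19(W), 17(W), 16(W); every one is W ⇒ L
n=25: can move to 23, which is L ⇒ W
n=26: can move to 24, which is L ⇒ W
n=27: moves to 25(W), 22(W), 20(W), 19(W); every one is W ⇒ L
n=28: can move to 23, which is L ⇒ W
n=29: can move to 27, which is L ⇒ W
n=30: can move to 23, which is L ⇒ W
n=31: can move to 24, which is L ⇒ W
n=32: can move to 27, which is L ⇒ W
n=33: moves to 31(W), 28(W), 26(W), 25(W); every one is W ⇒ L
n=34: can move to 27, which is L ⇒ W
n=35: can move to 33, which is L ⇒ W
L entries with 1 ≤ n ≤ 35 (n=0 is outside the asked range and is not counted): n = 1, 4, 10, 13, 14, 23, 24, 27, 33; that makes 9.

9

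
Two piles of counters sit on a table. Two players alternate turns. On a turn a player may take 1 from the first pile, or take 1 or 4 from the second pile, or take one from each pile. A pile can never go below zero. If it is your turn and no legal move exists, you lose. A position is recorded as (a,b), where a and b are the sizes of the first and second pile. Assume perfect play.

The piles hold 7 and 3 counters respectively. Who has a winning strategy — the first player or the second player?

Label each position W (a win for the player to move) or L (a loss). A position with no legal move is L; any other position is W exactly when some move reaches an L, and L when every move reaches a W.
No move ever increases a pile, so every position that can arise here has a ≤ 7 and b ≤ 3; it is enough to label the cells with 0 ≤ a ≤ 7 and 0 ≤ b ≤ 3.
Every move lowers a or b (never raises either), so fill the grid row by row in increasing a, and left to right within a row: each cell's successors are then already labelled.
      b=0  b=1  b=2  b=3
a=0:    L    W    L    W
a=1:    W    W    W    W
a=2:    L    W    L    W
a=3:    W    W    W    W
a=4:    L    W    L    W
a=5:    W    W    W    W
a=6:    L    W    L    W
a=7:    W    W    W    W
Cells with no legal move (terminal, hence L): (0,0).
The remaining L cells, each justified by listing all of its moves:
(0,2): the only move is to (0,1)(W), a W ⇒ L
(2,0): the only move is to (1,0)(W), a W ⇒ L
(2,2): moves to (1,2)(W), (2,1)(W), (1,1)(W); every one is W ⇒ L
(4,0): the only move is to (3,0)(W), a W ⇒ L
(4,2): moves to (3,2)(W), (4,1)(W), (3,1)(W); every one is W ⇒ L
(6,0): the only move is to (5,0)(W), a W ⇒ L
(6,2): moves to (5,2)(W), (6,1)(W), (5,1)(W); every one is W ⇒ L
Every other cell has at least one move into one of the L cells above, so it is W.
From (7,3) the player to move can move to (6,2), reaching an L position.

The first player wins.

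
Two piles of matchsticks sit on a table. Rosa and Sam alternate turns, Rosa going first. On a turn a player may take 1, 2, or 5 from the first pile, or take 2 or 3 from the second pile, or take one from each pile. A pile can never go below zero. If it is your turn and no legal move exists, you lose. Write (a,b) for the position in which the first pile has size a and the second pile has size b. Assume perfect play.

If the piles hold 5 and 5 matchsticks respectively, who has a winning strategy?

Use the standard recursion: the mover loses at a terminal position; elsewhere, the mover wins exactly when some move hands the opponent an L position.
No move ever increases a pile, so every position that can arise here has a ≤ 5 and b ≤ 5; it is enough to label the cells with 0 ≤ a ≤ 5 and 0 ≤ b ≤ 5.
Every move lowers a or b (never raises either), so fill the grid row by row in increasing a, and left to right within a row: each cell's successors are then already labelled.
      b=0  b=1  b=2  b=3  b=4  b=5
a=0:    L    L    W    W    W    L
a=1:    W    W    W    L    L    W
a=2:    W    W    L    W    W    W
a=3:    L    L    W    W    W    L
a=4:    W    W    W    L    L    W
a=5:    W    W    L    W    W    W
Cells with no legal move (terminal, hence L): (0,0), (0,1).
The remaining L cells, each justified by listing all of its moves:
(0,5): only reaches (0,3)(W), (0,2)(W), all W → L
(1,3): only reaches (0,3)(W), (1,1)(W), (1,0)(W), (0,2)(W), all W → L
(1,4): only reaches (0,4)(W), (1,2)(W), (1,1)(W), (0,3)(W), all W → L
(2,2): only reaches (1,2)(W), (0,2)(W), (2,0)(W), (1,1)(W), all W → L
(3,0): only reaches (2,0)(W), (1,0)(W), all W → L
(3,1): only reaches (2,1)(W), (1,1)(W), (2,0)(W), all W → L
(3,5): only reaches (2,5)(W), (1,5)(W), (3,3)(W), (3,2)(W), (2,4)(W), all W → L
(4,3): only reaches (3,3)(W), (2,3)(W), (4,1)(W), (4,0)(W), (3,2)(W), all W → L
(4,4): only reaches (3,4)(W), (2,4)(W), (4,2)(W), (4,1)(W), (3,3)(W), all W → L
(5,2): only reaches (4,2)(W), (3,2)(W), (0,2)(W), (5,0)(W), (4,1)(W), all W → L
Every other cell has at least one move into one of the L cells above, so it is W.
The starting position (5,5) is W: Rosa should move to (3,5), handing over an L position.

Rosa wins.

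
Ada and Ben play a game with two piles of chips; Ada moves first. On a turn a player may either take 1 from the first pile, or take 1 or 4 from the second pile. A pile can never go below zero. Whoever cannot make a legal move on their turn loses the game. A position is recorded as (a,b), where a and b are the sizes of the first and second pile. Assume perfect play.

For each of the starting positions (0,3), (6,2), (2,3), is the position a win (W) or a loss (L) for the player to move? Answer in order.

Label each position W (a win for the player to move) or L (a loss). A position with no legal move is L; any other position is W exactly when some move reaches an L, and L when every move reaches a W.
No move ever increases a pile, so every position that can arise here has a ≤ 6 and b ≤ 3; it is enough to label the cells with 0 ≤ a ≤ 6 and 0 ≤ b ≤ 3.
Every move lowers a or b (never raises either), so fill the grid row by row in increasing a, and left to right within a row: each cell's successors are then already labelled.
      b=0  b=1  b=2  b=3
a=0:    L    W    L    W
a=1:    W    L    W    L
a=2:    L    W    L    W
a=3:    W    L    W    L
a=4:    L    W    L    W
a=5:    W    L    W    L
a=6:    L    W    L    W
Cells with no legal move (terminal, hence L): (0,0).
The remaining L cells, each justified by listing all of its moves:
(0,2): →(0,1)(W) only, which is W, so L
(1,1): →(0,1)(W), (1,0)(W) — all W, so L
(1,3): →(0,3)(W), (1,2)(W) — all W, so L
(2,0): →(1,0)(W) only, which is W, so L
(2,2): →(1,2)(W), (2,1)(W) — all W, so L
(3,1): →(2,1)(W), (3,0)(W) — all W, so L
(3,3): →(2,3)(W), (3,2)(W) — all W, so L
(4,0): →(3,0)(W) only, which is W, so L
(4,2): →(3,2)(W), (4,1)(W) — all W, so L
(5,1): →(4,1)(W), (5,0)(W) — all W, so L
(5,3): →(4,3)(W), (5,2)(W) — all W, so L
(6,0): →(5,0)(W) only, which is W, so L
(6,2): →(5,2)(W), (6,1)(W) — all W, so L
Every other cell has at least one move into one of the L cells above, so it is W.
(0,3): the move to (0,2) reaches an L cell, so W
(6,2): one of the L cells justified above, so L
(2,3): the move to (1,3) reaches an L cell, so W

(0,3): W, (6,2): L, (2,3): W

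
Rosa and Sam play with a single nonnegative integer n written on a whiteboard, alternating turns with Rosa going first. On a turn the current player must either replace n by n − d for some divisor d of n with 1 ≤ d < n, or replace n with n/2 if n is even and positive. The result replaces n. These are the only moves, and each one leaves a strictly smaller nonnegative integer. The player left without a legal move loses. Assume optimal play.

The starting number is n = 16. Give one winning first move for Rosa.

Move to 15.

Build the W/L table. Terminal = L. A non-terminal position is W if it has a move to some L; otherwise it is L.
n=0: no move → L
n=1: no move → L
n=2: reaches L-position 1 → W
n=3: only reaches 2(W), which is W → L
n=4: reaches L-position 3 → W
n=5: only reaches 4(W), which is W → L
n=6: reaches L-position 3 → W
n=7: only reaches 6(W), which is W → L
n=8: reaches L-position 7 → W
n=9: only reaches 6(W), 8(W), all W → L
n=10: reaches L-position 5 → W
n=11: only reaches 10(W), which is W → L
n=12: reaches L-position 9 → W
n=13: only reaches 12(W), which is W → L
n=14: reaches L-position 7 → W
n=15: only reaches 10(W), 12(W), 14(W), all W → L
n=16: reaches L-position 15 → W
From 16, the L positions reachable in one move are: 15.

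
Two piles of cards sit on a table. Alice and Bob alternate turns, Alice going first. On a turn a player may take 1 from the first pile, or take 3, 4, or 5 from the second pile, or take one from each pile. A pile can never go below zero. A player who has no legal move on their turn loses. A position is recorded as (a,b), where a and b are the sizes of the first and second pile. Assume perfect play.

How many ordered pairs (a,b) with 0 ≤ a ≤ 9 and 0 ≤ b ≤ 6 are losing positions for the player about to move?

30

Label each position W (a win for the player to move) or L (a loss). A position with no legal move is L; any other position is W exactly when some move reaches an L, and L when every move reaches a W.
Every move lowers a or b (never raises either), so fill the grid row by row in increasing a, and left to right within a row: each cell's successors are then already labelled.
      b=0  b=1  b=2  b=3  b=4  b=5  b=6
a=0:    L    L    L    W    W    W    W
a=1:    W    W    W    W    L    L    L
a=2:    L    L    L    W    W    W    W
a=3:    W    W    W    W    L    L    L
a=4:    L    L    L    W    W    W    W
a=5:    W    W    W    W    L    L    L
a=6:    L    L    L    W    W    W    W
a=7:    W    W    W    W    L    L    L
a=8:    L    L    L    W    W    W    W
a=9:    W    W    W    W    L    L    L
Cells with no legal move (terminal, hence L): (0,0), (0,1), (0,2).
The remaining L cells, each justified by listing all of its moves:
(1,4): L (options (0,4)(W), (1,1)(W), (1,0)(W), (0,3)(W) are all W)
(1,5): L (options (0,5)(W), (1,2)(W), (1,1)(W), (1,0)(W), (0,4)(W) are all W)
(1,6): L (options (0,6)(W), (1,3)(W), (1,2)(W), (1,1)(W), (0,5)(W) are all W)
(2,0): L (sole option (1,0)(W) is W)
(2,1): L (options (1,1)(W), (1,0)(W) are all W)
(2,2): L (options (1,2)(W), (1,1)(W) are all W)
(3,4): L (options (2,4)(W), (3,1)(W), (3,0)(W), (2,3)(W) are all W)
(3,5): L (options (2,5)(W), (3,2)(W), (3,1)(W), (3,0)(W), (2,4)(W) are all W)
(3,6): L (options (2,6)(W), (3,3)(W), (3,2)(W), (3,1)(W), (2,5)(W) are all W)
(4,0): L (sole option (3,0)(W) is W)
(4,1): L (options (3,1)(W), (3,0)(W) are all W)
(4,2): L (options (3,2)(W), (3,1)(W) are all W)
(5,4): L (options (4,4)(W), (5,1)(W), (5,0)(W), (4,3)(W) are all W)
(5,5): L (options (4,5)(W), (5,2)(W), (5,1)(W), (5,0)(W), (4,4)(W) are all W)
(5,6): L (options (4,6)(W), (5,3)(W), (5,2)(W), (5,1)(W), (4,5)(W) are all W)
(6,0): L (sole option (5,0)(W) is W)
(6,1): L (options (5,1)(W), (5,0)(W) are all W)
(6,2): L (options (5,2)(W), (5,1)(W) are all W)
(7,4): L (options (6,4)(W), (7,1)(W), (7,0)(W), (6,3)(W) are all W)
(7,5): L (options (6,5)(W), (7,2)(W), (7,1)(W), (7,0)(W), (6,4)(W) are all W)
(7,6): L (options (6,6)(W), (7,3)(W), (7,2)(W), (7,1)(W), (6,5)(W) are all W)
(8,0): L (sole option (7,0)(W) is W)
(8,1): L (options (7,1)(W), (7,0)(W) are all W)
(8,2): L (options (7,2)(W), (7,1)(W) are all W)
(9,4): L (options (8,4)(W), (9,1)(W), (9,0)(W), (8,3)(W) are all W)
(9,5): L (options (8,5)(W), (9,2)(W), (9,1)(W), (9,0)(W), (8,4)(W) are all W)
(9,6): L (options (8,6)(W), (9,3)(W), (9,2)(W), (9,1)(W), (8,5)(W) are all W)
Every other cell has at least one move into one of the L cells above, so it is W.
L cells per row: a=0: 3, a=1: 3, a=2: 3, a=3: 3, a=4: 3, a=5: 3, a=6: 3, a=7: 3, a=8: 3, a=9: 3; total 30.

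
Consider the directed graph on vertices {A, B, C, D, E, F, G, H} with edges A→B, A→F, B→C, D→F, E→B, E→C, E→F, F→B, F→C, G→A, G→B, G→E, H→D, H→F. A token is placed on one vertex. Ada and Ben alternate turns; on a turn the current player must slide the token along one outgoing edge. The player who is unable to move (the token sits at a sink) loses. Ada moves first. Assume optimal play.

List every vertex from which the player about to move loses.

A, C, D

Classify positions by backward induction: terminal positions (no move available) are L. From any other position, the mover wins iff some move reaches an L.
Every edge goes from a vertex to one that appears earlier in the order C, B, F, A, E, D, G, H, so processing vertices in that order labels each vertex after all of its successors.
C: no outgoing edge → L
B: reaches L-position C → W
F: reaches L-position C → W
A: only reaches F(W), B(W), all W → L
E: reaches L-position C → W
D: only reaches F(W), which is W → L
G: reaches L-position A → W
H: reaches L-position D → W
The losing starting vertices are exactly the entries labelled L in this table (3 of them).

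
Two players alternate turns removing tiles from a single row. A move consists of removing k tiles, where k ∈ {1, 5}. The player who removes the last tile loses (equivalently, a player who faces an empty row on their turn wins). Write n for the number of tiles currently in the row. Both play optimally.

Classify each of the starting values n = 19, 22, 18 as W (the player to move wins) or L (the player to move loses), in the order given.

19: L, 22: W, 18: W

Classify positions by backward induction: terminal positions (no move available) are W. From any other position, the mover wins iff some move reaches an L.
n=0: no move; the opponent has just taken the last tile and therefore loses → W
n=1: only reaches 0(W), which is W → L
n=2: reaches L-position 1 → W
n=3: only reaches 2(W), which is W → L
n=4: reaches L-position 3 → W
n=5: only reaches 4(W), 0(W), all W → L
n=6: reaches L-position 5 → W
n=7: only reaches 6(W), 2(W), all W → L
n=8: reaches L-position 7 → W
n=9: only reaches 8(W), 4(W), all W → L
n=10: reaches L-position 9 → W
n=11: only reaches 10(W), 6(W), all W → L
n=12: reaches L-position 11 → W
n=13: only reaches 12(W), 8(W), all W → L
n=14: reaches L-position 13 → W
n=15: only reaches 14(W), 10(W), all W → L
n=16: reaches L-position 15 → W
n=17: only reaches 16(W), 12(W), all W → L
n=18: reaches L-position 17 → W
n=19: only reaches 18(W), 14(W), all W → L
n=20: reaches L-position 19 → W
n=21: only reaches 20(W), 16(W), all W → L
n=22: reaches L-position 21 → W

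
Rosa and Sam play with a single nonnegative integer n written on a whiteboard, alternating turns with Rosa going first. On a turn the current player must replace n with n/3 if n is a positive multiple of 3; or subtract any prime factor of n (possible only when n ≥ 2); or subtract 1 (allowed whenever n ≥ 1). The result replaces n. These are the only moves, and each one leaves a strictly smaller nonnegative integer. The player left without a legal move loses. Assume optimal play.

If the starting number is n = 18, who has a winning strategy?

Label each position W (a win for the player to move) or L (a loss). A position with no legal move is L; any other position is W exactly when some move reaches an L, and L when every move reaches a W.
n=0: no move → L
n=1: can move to 0, which is L ⇒ W
n=2: can move to 0, which is L ⇒ W
n=3: can move to 0, which is L ⇒ W
n=4: moves to 2(W), 3(W); every one is W ⇒ L
n=5: can move to 0, which is L ⇒ W
n=6: can move to 4, which is L ⇒ W
n=7: can move to 0, which is L ⇒ W
n=8: moves to 6(W), 7(W); every one is W ⇒ L
n=9: can move to 8, which is L ⇒ W
n=10: can move to 8, which is L ⇒ W
n=11: can move to 0, which is L ⇒ W
n=12: can move to 4, which is L ⇒ W
n=13: can move to 0, which is L ⇒ W
n=14: moves to 7(W), 12(W), 13(W); every one is W ⇒ L
n=15: can move to 14, which is L ⇒ W
n=16: can move to 14, which is L ⇒ W
n=17: can move to 0, which is L ⇒ W
n=18: moves to 6(W), 15(W), 16(W), 17(W); every one is W ⇒ L
The starting position 18 is L: whatever Rosa does, the opponent receives a W position.

Sam wins.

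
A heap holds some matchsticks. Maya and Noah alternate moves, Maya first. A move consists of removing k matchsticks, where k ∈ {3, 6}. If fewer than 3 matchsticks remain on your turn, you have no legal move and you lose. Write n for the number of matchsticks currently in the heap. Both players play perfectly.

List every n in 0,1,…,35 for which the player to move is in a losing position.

0, 1, 2, 9, 10, 11, 18, 19, 20, 27, 28, 29

Positions with no move are L. A position that does have a move is losing for the player to move precisely when every available move leads to a winning position for the opponent. Fill in the labels:
n=0: no move → L
n=1: no move → L
n=2: no move → L
n=3: →0(L), so W
n=4: →1(L), so W
n=5: →2(L), so W
n=6: →0(L), so W
n=7: →1(L), so W
n=8: →2(L), so W
n=9: →6(W), 3(W) — all W, so L
n=10: →7(W), 4(W) — all W, so L
n=11: →8(W), 5(W) — all W, so L
n=12: →9(L), so W
n=13: →10(L), so W
n=14: →11(L), so W
n=15: →9(L), so W
n=16: →10(L), so W
n=17: →11(L), so W
n=18: →15(W), 12(W) — all W, so L
n=19: →16(W), 13(W) — all W, so L
n=20: →17(W), 14(W) — all W, so L
n=21: →18(L), so W
n=22: →19(L), so W
n=23: →20(L), so W
n=24: →18(L), so W
n=25: →19(L), so W
n=26: →20(L), so W
n=27: →24(W), 21(W) — all W, so L
n=28: →25(W), 22(W) — all W, so L
n=29: →26(W), 23(W) — all W, so L
n=30: →27(L), so W
n=31: →28(L), so W
n=32: →29(L), so W
n=33: →27(L), so W
n=34: →28(L), so W
n=35: →29(L), so W
Reading off the rows marked L gives the requested list; there are 12 such values of n.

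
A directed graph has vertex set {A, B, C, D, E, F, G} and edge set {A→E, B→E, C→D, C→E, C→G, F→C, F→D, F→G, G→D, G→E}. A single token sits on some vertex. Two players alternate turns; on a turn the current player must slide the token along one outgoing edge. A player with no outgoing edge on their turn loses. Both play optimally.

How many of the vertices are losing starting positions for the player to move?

2

Positions with no move are L. A position that does have a move is losing for the player to move precisely when every available move leads to a winning position for the opponent. Fill in the labels:
Every edge goes from a vertex to one that appears earlier in the order D, E, G, C, F, A, B, so processing vertices in that order labels each vertex after all of its successors.
D: no outgoing edge → L
E: no outgoing edge → L
G: can move to E, which is L ⇒ W
C: can move to E, which is L ⇒ W
F: can move to D, which is L ⇒ W
A: can move to E, which is L ⇒ W
B: can move to E, which is L ⇒ W
The L vertices are D, E; that is 2 in all.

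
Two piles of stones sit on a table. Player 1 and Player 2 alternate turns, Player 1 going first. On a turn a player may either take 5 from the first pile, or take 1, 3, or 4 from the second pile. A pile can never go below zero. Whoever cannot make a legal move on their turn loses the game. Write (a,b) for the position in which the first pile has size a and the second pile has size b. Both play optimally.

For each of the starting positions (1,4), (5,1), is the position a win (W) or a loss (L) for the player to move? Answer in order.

(1,4): W, (5,1): L

Positions with no move are L. A position that does have a move is losing for the player to move precisely when every available move leads to a winning position for the opponent. Fill in the labels:
No move ever increases a pile, so every position that can arise here has a ≤ 5 and b ≤ 4; it is enough to label the cells with 0 ≤ a ≤ 5 and 0 ≤ b ≤ 4.
Every move lowers a or b (never raises either), so fill the grid row by row in increasing a, and left to right within a row: each cell's successors are then already labelled.
      b=0  b=1  b=2  b=3  b=4
a=0:    L    W    L    W    W
a=1:    L    W    L    W    W
a=2:    L    W    L    W    W
a=3:    L    W    L    W    W
a=4:    L    W    L    W    W
a=5:    W    L    W    L    W
Cells with no legal move (terminal, hence L): (0,0), (1,0), (2,0), (3,0), (4,0).
The remaining L cells, each justified by listing all of its moves:
(0,2): only reaches (0,1)(W), which is W → L
(1,2): only reaches (1,1)(W), which is W → L
(2,2): only reaches (2,1)(W), which is W → L
(3,2): only reaches (3,1)(W), which is W → L
(4,2): only reaches (4,1)(W), which is W → L
(5,1): only reaches (0,1)(W), (5,0)(W), all W → L
(5,3): only reaches (0,3)(W), (5,2)(W), (5,0)(W), all W → L
Every other cell has at least one move into one of the L cells above, so it is W.
(1,4): the move to (1,0) reaches an L cell, so W
(5,1): one of the L cells justified above, so L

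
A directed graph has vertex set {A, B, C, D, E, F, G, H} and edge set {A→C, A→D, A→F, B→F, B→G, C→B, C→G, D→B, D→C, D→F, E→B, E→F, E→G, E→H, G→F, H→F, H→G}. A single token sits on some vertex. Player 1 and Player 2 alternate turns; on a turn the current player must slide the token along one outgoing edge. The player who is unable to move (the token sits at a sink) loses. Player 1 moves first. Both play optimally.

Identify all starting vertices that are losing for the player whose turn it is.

C, F

Work bottom-up. With no move the player to move loses. Otherwise the position is W if at least one move leads to an L position for the opponent, and L if every move leads to a W.
Every edge goes from a vertex to one that appears earlier in the order F, G, H, B, E, C, D, A, so processing vertices in that order labels each vertex after all of its successors.
F: no outgoing edge → L
G: can move to F, which is L ⇒ W
H: can move to F, which is L ⇒ W
B: can move to F, which is L ⇒ W
E: can move to F, which is L ⇒ W
C: moves to B(W), G(W); every one is W ⇒ L
D: can move to C, which is L ⇒ W
A: can move to C, which is L ⇒ W
The losing starting vertices are exactly the entries labelled L in this table (2 of them).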